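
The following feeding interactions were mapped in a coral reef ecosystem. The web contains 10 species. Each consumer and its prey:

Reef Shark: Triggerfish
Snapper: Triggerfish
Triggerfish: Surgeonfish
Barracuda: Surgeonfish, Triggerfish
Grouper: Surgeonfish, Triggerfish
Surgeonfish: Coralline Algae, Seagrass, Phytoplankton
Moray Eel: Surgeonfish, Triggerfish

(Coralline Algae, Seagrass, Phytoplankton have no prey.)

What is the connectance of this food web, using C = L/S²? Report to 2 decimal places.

The web has S = 10 species and L = 12 feeding links.
C = L / S² = 12 / 100 = 0.1200 ≈ 0.12.

C = 0.12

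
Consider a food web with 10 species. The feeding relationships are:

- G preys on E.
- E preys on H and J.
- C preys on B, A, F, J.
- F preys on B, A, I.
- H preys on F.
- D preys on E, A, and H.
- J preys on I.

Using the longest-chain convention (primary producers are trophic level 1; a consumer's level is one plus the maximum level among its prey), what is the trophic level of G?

Trophic level 5

A is a producer → level 1.
F eats A (level 1); other prey at levels: I 1, B 1 → level 2.
H eats F → level 3.
E eats H (level 3); other prey at levels: J 2 → level 4.
G eats E → level 5.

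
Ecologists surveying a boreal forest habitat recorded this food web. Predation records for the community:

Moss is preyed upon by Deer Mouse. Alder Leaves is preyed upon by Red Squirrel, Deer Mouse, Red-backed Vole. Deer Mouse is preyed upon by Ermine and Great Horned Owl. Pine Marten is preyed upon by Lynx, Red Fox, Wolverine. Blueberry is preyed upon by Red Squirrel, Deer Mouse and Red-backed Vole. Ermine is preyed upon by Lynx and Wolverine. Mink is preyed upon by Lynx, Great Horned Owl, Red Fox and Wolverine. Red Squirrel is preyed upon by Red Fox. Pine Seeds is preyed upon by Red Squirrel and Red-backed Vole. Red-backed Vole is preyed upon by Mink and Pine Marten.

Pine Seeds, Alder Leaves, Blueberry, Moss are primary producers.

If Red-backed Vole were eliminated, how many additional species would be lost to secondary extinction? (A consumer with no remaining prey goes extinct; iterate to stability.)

Remove Red-backed Vole.
Round 1: Pine Marten (all prey gone), Mink (all prey gone) → extinct.
No further losses. Total secondary extinctions: 2.

2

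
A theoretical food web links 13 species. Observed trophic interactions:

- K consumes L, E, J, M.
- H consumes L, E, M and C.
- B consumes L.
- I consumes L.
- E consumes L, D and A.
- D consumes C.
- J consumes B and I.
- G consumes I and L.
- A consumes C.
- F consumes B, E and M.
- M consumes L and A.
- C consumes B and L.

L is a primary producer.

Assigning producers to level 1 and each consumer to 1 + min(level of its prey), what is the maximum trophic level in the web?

3

Producers (level 1): L.
Following each consumer down to its lowest-level prey: L → C → A (levels 1 through 3).
All prey of A (C 2) are at level 2 or above, so A is at level 1 + 2 = 3.
Every consumer has at least one prey at level 2 or below, so none exceeds level 3.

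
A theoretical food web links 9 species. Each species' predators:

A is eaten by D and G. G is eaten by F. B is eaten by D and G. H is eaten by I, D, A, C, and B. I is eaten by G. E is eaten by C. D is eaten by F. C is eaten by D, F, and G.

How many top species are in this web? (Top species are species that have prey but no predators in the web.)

Top species (has prey, but nothing eats it): F.
Count: 1.

1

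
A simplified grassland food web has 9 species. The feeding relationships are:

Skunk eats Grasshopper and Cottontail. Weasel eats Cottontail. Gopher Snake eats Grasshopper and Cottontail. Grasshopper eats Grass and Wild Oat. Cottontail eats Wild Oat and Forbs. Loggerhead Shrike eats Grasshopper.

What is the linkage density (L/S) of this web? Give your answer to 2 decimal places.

L/S = 1.11

There are L = 10 links among S = 9 species.
L/S = 10/9 = 1.1111 ≈ 1.11.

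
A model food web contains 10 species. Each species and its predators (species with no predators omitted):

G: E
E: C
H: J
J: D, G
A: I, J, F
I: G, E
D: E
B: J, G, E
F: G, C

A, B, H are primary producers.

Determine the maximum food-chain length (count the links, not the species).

One longest chain: A → J → D → E → C.
It has 5 species and 4 links.

4 links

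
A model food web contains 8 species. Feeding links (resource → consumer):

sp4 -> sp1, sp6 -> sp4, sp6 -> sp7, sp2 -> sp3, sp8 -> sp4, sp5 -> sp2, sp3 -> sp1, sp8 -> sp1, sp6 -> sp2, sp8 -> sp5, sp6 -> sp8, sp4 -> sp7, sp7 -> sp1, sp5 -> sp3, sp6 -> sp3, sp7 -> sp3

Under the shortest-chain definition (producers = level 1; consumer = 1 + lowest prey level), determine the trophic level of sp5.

Trophic level 3

sp6 is a producer → level 1.
sp8 eats sp6 → level 2.
sp5 eats sp8 → level 3.
No prey of sp5 is below level 2, so 3 is the minimum.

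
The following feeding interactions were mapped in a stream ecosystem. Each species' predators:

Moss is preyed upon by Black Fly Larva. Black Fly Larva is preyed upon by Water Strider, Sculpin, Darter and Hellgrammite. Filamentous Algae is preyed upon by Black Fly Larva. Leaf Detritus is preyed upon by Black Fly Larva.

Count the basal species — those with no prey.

Basal species (no prey listed): Leaf Detritus, Moss, Filamentous Algae.
Count: 3.

3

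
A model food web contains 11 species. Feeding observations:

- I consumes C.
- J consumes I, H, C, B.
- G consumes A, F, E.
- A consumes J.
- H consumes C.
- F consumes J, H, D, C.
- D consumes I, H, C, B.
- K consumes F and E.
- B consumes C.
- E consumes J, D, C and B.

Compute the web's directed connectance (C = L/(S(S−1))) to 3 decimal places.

C = 0.227

The web has S = 11 species and L = 25 feeding links.
C = L / (S(S−1)) = 25 / 110 = 0.2273 ≈ 0.227.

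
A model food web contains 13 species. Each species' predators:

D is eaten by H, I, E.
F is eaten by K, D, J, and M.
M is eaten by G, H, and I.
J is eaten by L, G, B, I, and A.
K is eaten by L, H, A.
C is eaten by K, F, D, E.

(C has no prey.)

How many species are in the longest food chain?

4 species

One longest chain: C → F → D → E.
It has 4 species and 3 links.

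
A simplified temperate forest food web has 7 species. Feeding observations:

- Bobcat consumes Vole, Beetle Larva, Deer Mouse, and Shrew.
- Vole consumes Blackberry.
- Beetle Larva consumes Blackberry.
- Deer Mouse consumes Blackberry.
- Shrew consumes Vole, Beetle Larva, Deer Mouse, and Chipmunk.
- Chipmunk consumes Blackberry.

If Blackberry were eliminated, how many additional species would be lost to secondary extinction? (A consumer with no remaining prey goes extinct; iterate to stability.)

6

Remove Blackberry.
Round 1: Deer Mouse (all prey gone), Chipmunk (all prey gone), Beetle Larva (all prey gone), Vole (all prey gone) → extinct.
Round 2: Shrew (all prey gone) → extinct.
Round 3: Bobcat (all prey gone) → extinct.
No further losses. Total secondary extinctions: 6.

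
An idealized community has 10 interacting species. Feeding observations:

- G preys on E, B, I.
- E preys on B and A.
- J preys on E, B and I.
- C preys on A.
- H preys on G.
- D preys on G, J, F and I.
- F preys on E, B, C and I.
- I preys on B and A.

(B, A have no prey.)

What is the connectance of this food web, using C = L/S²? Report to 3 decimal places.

C = 0.200

The web has S = 10 species and L = 20 feeding links.
C = L / S² = 20 / 100 = 0.2000 ≈ 0.200.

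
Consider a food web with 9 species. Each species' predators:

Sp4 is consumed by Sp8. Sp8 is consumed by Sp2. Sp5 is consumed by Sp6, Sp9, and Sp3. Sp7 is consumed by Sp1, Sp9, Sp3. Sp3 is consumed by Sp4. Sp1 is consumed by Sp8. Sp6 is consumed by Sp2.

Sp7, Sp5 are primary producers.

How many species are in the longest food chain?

5 species

One longest chain: Sp7 → Sp3 → Sp4 → Sp8 → Sp2.
It has 5 species and 4 links.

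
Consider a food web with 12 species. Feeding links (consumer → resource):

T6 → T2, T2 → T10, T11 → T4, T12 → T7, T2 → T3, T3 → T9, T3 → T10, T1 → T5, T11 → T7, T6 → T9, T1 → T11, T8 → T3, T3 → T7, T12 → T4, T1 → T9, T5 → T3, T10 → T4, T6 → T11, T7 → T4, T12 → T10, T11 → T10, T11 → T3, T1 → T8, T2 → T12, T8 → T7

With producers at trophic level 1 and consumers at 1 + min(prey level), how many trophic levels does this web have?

3

Producers (level 1): T9, T4.
Following each consumer down to its lowest-level prey: T4 → T7 → T8 (levels 1 through 3).
All prey of T8 (T7 2, T3 2) are at level 2 or above, so T8 is at level 1 + 2 = 3.
Every consumer has at least one prey at level 2 or below, so none exceeds level 3.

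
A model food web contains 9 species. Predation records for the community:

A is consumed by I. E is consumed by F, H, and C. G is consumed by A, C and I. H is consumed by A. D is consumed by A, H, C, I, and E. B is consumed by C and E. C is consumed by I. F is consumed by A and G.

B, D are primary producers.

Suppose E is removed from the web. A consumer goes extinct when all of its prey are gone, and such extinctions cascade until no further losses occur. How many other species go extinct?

2

Remove E.
Round 1: F (all prey gone) → extinct.
Round 2: G (all prey gone) → extinct.
No further losses. Total secondary extinctions: 2.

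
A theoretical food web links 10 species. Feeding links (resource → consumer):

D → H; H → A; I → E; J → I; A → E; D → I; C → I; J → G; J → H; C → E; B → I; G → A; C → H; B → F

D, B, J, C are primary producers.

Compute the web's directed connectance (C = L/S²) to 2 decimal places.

The web has S = 10 species and L = 14 feeding links.
C = L / S² = 14 / 100 = 0.1400 ≈ 0.14.

C = 0.14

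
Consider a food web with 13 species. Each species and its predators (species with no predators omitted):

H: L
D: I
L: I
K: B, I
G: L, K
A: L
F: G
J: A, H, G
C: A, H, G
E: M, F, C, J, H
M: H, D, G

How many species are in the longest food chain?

One longest chain: E → M → G → K → B.
It has 5 species and 4 links.

5 species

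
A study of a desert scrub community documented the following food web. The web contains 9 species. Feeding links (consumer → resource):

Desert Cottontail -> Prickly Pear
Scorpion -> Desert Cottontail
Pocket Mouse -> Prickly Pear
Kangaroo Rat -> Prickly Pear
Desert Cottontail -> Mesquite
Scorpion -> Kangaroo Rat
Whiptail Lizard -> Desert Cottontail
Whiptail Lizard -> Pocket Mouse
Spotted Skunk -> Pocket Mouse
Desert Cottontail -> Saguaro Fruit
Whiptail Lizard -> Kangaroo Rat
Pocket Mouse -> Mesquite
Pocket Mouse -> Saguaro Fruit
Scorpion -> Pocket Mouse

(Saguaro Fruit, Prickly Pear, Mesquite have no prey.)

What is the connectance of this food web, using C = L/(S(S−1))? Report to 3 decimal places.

C = 0.194

The web has S = 9 species and L = 14 feeding links.
C = L / (S(S−1)) = 14 / 72 = 0.1944 ≈ 0.194.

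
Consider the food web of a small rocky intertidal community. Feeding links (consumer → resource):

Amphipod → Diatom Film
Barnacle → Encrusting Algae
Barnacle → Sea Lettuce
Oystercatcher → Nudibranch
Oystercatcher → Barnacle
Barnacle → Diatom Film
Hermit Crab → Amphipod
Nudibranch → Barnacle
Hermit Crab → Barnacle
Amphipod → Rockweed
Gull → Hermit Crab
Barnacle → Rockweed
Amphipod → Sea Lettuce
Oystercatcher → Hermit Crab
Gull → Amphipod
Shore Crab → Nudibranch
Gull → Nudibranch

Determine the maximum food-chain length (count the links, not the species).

3 links

One longest chain: Sea Lettuce → Barnacle → Nudibranch → Gull.
It has 4 species and 3 links.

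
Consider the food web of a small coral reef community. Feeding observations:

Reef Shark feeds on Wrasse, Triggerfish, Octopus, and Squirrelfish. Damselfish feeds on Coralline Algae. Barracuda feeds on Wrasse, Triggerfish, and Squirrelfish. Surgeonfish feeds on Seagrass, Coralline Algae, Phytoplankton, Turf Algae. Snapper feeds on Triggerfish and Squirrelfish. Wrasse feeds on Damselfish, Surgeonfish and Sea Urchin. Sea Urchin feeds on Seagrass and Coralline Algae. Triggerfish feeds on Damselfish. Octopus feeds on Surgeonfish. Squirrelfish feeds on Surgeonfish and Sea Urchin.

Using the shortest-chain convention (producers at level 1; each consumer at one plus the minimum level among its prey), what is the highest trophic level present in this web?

Producers (level 1): Seagrass, Coralline Algae, Phytoplankton, Turf Algae.
Following each consumer down to its lowest-level prey: Coralline Algae → Damselfish → Triggerfish → Barracuda (levels 1 through 4).
All prey of Barracuda (Triggerfish 3, Wrasse 3, Squirrelfish 3) are at level 3 or above, so Barracuda is at level 1 + 3 = 4.
Every consumer has at least one prey at level 3 or below, so none exceeds level 4.

4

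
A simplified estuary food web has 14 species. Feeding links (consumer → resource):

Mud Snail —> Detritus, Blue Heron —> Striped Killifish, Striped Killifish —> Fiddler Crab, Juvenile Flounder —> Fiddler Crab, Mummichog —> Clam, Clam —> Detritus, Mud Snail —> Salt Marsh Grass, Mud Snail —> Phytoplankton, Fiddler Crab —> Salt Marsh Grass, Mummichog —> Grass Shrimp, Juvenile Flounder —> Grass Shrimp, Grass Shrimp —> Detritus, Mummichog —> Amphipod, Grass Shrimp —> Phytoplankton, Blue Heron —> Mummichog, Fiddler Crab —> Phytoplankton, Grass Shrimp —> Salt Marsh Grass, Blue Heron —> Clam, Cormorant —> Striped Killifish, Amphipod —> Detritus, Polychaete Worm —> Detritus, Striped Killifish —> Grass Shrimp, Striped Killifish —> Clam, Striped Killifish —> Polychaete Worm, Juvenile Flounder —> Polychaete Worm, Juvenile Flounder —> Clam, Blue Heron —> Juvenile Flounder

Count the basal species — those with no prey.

3

Basal species (no prey listed): Salt Marsh Grass, Detritus, Phytoplankton.
Count: 3.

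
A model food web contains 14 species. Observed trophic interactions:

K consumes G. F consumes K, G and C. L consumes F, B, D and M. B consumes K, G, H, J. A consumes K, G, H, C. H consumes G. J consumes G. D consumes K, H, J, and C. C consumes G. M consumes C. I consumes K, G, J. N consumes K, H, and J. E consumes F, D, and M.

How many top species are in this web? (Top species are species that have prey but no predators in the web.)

Top species (has prey, but nothing eats it): I, N, A, L, E.
Count: 5.

5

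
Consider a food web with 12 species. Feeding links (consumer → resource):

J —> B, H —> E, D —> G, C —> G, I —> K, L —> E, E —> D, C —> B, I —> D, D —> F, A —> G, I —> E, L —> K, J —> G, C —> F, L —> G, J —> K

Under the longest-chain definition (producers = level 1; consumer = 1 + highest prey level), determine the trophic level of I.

Trophic level 4

F is a producer → level 1.
D eats F (level 1); other prey at levels: G 1 → level 2.
E eats D → level 3.
I eats E (level 3); other prey at levels: K 1, D 2 → level 4.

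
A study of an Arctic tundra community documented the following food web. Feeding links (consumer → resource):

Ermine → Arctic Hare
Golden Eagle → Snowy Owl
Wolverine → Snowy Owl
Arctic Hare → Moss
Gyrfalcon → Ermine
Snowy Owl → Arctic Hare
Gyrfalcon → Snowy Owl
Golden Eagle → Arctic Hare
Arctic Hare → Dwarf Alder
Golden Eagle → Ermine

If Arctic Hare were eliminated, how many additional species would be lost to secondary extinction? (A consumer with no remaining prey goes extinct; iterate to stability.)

5

Remove Arctic Hare.
Round 1: Snowy Owl (all prey gone), Ermine (all prey gone) → extinct.
Round 2: Golden Eagle (all prey gone), Wolverine (all prey gone), Gyrfalcon (all prey gone) → extinct.
No further losses. Total secondary extinctions: 5.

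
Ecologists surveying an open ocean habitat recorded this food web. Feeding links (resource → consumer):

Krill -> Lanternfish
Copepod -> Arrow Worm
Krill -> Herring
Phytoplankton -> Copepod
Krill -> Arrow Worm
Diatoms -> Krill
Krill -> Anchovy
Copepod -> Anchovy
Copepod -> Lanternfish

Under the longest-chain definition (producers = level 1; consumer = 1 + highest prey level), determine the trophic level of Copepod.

Phytoplankton is a producer → level 1.
Copepod eats Phytoplankton → level 2.

Trophic level 2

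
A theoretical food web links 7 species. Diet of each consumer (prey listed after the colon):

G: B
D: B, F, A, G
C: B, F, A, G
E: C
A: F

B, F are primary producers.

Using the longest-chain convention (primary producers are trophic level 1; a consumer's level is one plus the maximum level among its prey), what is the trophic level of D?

Trophic level 3

F is a producer → level 1.
A eats F → level 2.
D eats A (level 2); other prey at levels: B 1, F 1, G 2 → level 3.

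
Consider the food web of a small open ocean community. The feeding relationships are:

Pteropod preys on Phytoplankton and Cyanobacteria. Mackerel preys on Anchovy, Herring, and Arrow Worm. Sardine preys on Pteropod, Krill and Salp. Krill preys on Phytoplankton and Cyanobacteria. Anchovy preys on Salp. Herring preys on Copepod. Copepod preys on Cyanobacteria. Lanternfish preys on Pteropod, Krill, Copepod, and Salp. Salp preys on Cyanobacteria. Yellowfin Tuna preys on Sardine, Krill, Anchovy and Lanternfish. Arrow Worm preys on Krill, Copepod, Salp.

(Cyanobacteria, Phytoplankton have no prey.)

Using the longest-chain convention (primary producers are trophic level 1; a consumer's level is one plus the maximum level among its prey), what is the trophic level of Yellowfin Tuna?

Trophic level 4

Cyanobacteria is a producer → level 1.
Krill eats Cyanobacteria (level 1); other prey at levels: Phytoplankton 1 → level 2.
Lanternfish eats Krill (level 2); other prey at levels: Salp 2, Pteropod 2, Copepod 2 → level 3.
Yellowfin Tuna eats Lanternfish (level 3); other prey at levels: Krill 2, Anchovy 3, Sardine 3 → level 4.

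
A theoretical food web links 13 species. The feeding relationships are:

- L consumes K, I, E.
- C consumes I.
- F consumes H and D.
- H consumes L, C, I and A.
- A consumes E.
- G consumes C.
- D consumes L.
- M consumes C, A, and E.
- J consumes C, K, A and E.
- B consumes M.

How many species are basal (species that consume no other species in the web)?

3

Basal species (no prey listed): K, I, E.
Count: 3.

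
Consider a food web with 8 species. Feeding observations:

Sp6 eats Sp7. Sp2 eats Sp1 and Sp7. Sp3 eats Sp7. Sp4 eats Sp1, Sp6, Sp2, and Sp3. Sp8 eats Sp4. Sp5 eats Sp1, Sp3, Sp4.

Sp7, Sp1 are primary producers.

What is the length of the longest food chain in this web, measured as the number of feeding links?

3 links

One longest chain: Sp7 → Sp3 → Sp4 → Sp8.
It has 4 species and 3 links.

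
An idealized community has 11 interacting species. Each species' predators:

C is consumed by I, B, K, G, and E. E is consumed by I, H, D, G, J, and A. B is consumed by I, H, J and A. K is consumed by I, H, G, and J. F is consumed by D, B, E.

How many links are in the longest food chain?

2 links

One longest chain: C → E → D.
It has 3 species and 2 links.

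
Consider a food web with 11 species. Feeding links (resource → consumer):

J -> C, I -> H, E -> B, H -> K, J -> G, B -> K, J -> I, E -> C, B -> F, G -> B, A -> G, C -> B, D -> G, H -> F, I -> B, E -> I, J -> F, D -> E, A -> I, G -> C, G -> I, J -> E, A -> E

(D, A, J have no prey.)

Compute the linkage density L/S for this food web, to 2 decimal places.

L/S = 2.09

There are L = 23 links among S = 11 species.
L/S = 23/11 = 2.0909 ≈ 2.09.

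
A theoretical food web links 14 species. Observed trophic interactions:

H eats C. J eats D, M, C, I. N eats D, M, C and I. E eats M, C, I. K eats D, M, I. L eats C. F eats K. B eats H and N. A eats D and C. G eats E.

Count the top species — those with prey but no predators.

6

Top species (has prey, but nothing eats it): A, L, J, F, B, G.
Count: 6.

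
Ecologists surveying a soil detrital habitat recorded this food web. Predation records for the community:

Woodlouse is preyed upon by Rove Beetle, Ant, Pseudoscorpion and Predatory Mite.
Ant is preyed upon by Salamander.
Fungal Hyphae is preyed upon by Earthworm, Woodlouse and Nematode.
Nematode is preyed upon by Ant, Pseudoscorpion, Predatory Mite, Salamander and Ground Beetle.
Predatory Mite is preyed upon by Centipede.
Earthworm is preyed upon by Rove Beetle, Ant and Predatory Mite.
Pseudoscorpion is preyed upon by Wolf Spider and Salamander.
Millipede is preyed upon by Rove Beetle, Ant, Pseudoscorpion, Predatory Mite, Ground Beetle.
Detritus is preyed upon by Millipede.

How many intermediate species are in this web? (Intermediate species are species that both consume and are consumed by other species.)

7

Intermediate species (has both prey and predators): Nematode, Millipede, Woodlouse, Earthworm, Ant, Pseudoscorpion, Predatory Mite.
Count: 7.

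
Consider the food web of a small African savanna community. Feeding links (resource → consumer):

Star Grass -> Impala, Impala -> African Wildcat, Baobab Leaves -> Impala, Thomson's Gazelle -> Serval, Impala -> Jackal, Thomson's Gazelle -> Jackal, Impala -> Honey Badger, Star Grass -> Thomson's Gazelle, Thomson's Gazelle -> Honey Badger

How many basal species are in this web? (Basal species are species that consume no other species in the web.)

Basal species (no prey listed): Star Grass, Baobab Leaves.
Count: 2.

2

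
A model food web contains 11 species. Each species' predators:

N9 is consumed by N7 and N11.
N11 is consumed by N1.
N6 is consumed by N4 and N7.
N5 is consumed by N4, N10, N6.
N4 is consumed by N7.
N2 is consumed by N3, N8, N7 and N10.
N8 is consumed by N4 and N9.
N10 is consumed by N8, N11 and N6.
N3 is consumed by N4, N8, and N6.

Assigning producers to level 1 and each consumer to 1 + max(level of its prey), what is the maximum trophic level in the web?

Producers (level 1): N2, N5.
N2 → N3 → N8 → N9 → N11 → N1 gives N1 level 6.
No species has a prey at level 6, so no species reaches level 7.

6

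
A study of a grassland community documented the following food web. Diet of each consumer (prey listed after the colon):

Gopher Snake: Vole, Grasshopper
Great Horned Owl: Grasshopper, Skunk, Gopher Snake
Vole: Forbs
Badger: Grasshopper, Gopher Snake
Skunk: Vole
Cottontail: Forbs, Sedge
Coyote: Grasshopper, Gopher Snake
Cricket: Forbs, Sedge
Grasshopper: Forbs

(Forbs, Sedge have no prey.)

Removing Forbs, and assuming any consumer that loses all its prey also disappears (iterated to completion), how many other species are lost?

7

Remove Forbs.
Round 1: Vole (all prey gone), Grasshopper (all prey gone) → extinct.
Round 2: Skunk (all prey gone), Gopher Snake (all prey gone) → extinct.
Round 3: Great Horned Owl (all prey gone), Coyote (all prey gone), Badger (all prey gone) → extinct.
No further losses. Total secondary extinctions: 7.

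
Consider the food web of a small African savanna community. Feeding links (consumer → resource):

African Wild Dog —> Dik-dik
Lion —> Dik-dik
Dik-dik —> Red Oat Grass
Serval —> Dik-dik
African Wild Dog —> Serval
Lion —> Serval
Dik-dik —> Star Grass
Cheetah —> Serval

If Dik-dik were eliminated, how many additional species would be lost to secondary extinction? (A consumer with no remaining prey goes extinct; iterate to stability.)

4

Remove Dik-dik.
Round 1: Serval (all prey gone) → extinct.
Round 2: African Wild Dog (all prey gone), Cheetah (all prey gone), Lion (all prey gone) → extinct.
No further losses. Total secondary extinctions: 4.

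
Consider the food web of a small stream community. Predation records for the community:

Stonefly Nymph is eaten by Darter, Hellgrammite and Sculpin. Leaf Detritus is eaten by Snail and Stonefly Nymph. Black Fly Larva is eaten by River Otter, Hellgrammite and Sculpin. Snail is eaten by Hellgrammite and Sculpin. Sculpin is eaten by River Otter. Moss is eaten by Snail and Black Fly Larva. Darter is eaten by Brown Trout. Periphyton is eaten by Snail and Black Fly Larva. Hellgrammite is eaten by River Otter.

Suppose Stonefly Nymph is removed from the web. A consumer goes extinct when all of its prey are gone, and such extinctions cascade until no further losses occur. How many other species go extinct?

2

Remove Stonefly Nymph.
Round 1: Darter (all prey gone) → extinct.
Round 2: Brown Trout (all prey gone) → extinct.
No further losses. Total secondary extinctions: 2.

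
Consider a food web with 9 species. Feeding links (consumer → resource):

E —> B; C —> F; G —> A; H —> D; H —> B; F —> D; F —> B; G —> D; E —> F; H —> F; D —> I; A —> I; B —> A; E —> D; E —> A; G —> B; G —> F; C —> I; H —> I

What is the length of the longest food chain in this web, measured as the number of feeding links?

4 links

One longest chain: I → A → B → F → E.
It has 5 species and 4 links.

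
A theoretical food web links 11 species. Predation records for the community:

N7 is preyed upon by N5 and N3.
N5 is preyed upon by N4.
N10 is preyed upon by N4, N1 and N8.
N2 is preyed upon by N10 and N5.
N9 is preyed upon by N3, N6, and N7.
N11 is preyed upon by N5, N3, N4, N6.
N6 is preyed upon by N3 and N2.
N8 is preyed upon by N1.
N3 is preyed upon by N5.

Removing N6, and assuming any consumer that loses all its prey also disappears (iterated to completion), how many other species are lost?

4

Remove N6.
Round 1: N2 (all prey gone) → extinct.
Round 2: N10 (all prey gone) → extinct.
Round 3: N8 (all prey gone) → extinct.
Round 4: N1 (all prey gone) → extinct.
No further losses. Total secondary extinctions: 4.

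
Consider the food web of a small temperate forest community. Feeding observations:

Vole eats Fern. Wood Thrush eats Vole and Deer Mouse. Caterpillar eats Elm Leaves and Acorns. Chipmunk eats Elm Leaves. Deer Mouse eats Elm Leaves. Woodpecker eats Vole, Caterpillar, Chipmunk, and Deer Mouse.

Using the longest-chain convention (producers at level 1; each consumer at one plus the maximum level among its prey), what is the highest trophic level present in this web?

3

Producers (level 1): Acorns, Fern, Elm Leaves.
Elm Leaves → Deer Mouse → Wood Thrush gives Wood Thrush level 3.
No species has a prey at level 3, so no species reaches level 4.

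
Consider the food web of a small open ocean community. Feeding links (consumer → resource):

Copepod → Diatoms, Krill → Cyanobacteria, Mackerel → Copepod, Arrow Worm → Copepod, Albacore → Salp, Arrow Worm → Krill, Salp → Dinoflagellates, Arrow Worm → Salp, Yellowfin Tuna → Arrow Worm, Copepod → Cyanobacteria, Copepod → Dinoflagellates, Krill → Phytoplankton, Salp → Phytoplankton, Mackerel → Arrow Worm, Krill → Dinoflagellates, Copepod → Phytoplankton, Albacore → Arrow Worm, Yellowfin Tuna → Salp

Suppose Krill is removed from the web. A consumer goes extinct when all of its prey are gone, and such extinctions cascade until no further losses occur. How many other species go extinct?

0

Remove Krill.
Every predator of it retains at least one other prey: Arrow Worm still has Salp, Copepod.
No consumer loses all prey, so no secondary extinctions occur.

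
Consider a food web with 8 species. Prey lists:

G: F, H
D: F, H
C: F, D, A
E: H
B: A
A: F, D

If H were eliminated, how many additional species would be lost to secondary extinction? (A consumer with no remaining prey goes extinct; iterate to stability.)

Remove H.
Round 1: E (all prey gone) → extinct.
No further losses. Total secondary extinctions: 1.

1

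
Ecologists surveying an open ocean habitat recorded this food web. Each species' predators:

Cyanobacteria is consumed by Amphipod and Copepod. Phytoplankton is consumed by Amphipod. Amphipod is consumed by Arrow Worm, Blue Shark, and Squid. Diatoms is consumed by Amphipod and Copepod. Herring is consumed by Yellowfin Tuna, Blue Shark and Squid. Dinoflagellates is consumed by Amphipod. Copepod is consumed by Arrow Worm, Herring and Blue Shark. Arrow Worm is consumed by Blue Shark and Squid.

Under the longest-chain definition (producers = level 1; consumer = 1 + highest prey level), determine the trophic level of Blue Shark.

Trophic level 4

Diatoms is a producer → level 1.
Copepod eats Diatoms (level 1); other prey at levels: Cyanobacteria 1 → level 2.
Herring eats Copepod → level 3.
Blue Shark eats Herring (level 3); other prey at levels: Copepod 2, Amphipod 2, Arrow Worm 3 → level 4.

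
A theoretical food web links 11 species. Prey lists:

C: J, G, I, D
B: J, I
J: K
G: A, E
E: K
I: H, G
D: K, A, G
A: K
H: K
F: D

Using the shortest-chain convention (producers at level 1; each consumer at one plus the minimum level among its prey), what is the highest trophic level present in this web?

3

Producers (level 1): K.
Following each consumer down to its lowest-level prey: K → J → B (levels 1 through 3).
All prey of B (J 2, I 3) are at level 2 or above, so B is at level 1 + 2 = 3.
Every consumer has at least one prey at level 2 or below, so none exceeds level 3.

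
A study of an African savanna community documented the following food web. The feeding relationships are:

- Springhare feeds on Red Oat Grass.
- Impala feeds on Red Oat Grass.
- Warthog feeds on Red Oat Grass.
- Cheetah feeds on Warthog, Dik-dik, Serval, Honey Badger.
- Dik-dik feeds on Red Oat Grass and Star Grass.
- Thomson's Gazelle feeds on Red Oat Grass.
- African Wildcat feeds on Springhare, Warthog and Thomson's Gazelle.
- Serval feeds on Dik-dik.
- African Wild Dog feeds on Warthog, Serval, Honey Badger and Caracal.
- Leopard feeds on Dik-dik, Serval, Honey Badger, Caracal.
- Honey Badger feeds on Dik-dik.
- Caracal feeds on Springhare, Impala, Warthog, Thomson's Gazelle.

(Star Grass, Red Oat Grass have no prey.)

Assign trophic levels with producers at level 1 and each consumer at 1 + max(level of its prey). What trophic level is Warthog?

Trophic level 2

Red Oat Grass is a producer → level 1.
Warthog eats Red Oat Grass → level 2.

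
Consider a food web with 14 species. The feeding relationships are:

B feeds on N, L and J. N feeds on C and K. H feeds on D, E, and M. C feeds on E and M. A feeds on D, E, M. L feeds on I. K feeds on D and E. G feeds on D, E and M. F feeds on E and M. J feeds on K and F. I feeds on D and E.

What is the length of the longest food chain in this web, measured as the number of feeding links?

One longest chain: M → F → J → B.
It has 4 species and 3 links.

3 links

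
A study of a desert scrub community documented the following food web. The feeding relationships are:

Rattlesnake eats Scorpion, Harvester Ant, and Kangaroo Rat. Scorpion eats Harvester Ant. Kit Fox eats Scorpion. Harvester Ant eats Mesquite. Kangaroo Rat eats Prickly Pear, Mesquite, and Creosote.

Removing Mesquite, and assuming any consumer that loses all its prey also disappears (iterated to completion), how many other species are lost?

Remove Mesquite.
Round 1: Harvester Ant (all prey gone) → extinct.
Round 2: Scorpion (all prey gone) → extinct.
Round 3: Kit Fox (all prey gone) → extinct.
No further losses. Total secondary extinctions: 3.

3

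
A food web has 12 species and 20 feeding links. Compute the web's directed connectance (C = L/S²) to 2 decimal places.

C = 0.14

The web has S = 12 species and L = 20 feeding links.
C = L / S² = 20 / 144 = 0.1389 ≈ 0.14.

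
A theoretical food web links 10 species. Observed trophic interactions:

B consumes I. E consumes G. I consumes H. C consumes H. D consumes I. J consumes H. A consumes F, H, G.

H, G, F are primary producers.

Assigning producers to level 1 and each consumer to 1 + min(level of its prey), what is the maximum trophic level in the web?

3

Producers (level 1): H, G, F.
Following each consumer down to its lowest-level prey: H → I → B (levels 1 through 3).
All prey of B (I 2) are at level 2 or above, so B is at level 1 + 2 = 3.
Every consumer has at least one prey at level 2 or below, so none exceeds level 3.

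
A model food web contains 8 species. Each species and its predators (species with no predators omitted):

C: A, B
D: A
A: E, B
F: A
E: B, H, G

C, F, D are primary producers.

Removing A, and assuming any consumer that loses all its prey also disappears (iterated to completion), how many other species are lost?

Remove A.
Round 1: E (all prey gone) → extinct.
Round 2: H (all prey gone), G (all prey gone) → extinct.
No further losses. Total secondary extinctions: 3.

3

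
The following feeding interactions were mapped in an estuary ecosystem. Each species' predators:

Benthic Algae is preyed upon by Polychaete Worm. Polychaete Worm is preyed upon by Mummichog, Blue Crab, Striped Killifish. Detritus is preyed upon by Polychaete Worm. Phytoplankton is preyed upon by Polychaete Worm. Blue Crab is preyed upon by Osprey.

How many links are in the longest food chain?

One longest chain: Phytoplankton → Polychaete Worm → Blue Crab → Osprey.
It has 4 species and 3 links.

3 links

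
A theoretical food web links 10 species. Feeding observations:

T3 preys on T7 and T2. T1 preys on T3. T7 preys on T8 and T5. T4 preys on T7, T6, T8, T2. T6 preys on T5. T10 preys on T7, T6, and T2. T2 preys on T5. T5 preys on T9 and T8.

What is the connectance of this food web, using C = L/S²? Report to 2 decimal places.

The web has S = 10 species and L = 16 feeding links.
C = L / S² = 16 / 100 = 0.1600 ≈ 0.16.

C = 0.16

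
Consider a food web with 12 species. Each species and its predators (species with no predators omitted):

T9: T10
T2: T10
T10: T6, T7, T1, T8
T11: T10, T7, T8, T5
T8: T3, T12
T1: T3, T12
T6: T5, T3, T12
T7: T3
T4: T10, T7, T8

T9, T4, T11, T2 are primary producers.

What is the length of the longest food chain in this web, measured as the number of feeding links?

One longest chain: T9 → T10 → T6 → T5.
It has 4 species and 3 links.

3 links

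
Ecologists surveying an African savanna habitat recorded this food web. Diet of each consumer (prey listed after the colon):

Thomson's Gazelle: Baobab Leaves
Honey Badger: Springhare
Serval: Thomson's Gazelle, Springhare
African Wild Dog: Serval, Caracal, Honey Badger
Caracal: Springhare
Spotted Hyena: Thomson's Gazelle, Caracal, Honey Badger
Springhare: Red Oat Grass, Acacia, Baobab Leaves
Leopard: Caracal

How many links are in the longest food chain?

3 links

One longest chain: Red Oat Grass → Springhare → Caracal → Leopard.
It has 4 species and 3 links.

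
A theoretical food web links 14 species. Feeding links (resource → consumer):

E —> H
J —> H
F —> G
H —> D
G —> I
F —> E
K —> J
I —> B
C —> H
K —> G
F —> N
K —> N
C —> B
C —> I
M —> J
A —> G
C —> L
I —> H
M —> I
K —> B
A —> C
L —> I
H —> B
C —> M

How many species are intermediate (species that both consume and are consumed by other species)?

8

Intermediate species (has both prey and predators): E, G, C, L, M, J, I, H.
Count: 8.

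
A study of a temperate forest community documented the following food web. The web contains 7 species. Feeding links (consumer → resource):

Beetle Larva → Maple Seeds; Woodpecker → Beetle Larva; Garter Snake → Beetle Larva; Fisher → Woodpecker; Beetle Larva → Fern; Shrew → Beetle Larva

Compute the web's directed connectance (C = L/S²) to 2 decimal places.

The web has S = 7 species and L = 6 feeding links.
C = L / S² = 6 / 49 = 0.1224 ≈ 0.12.

C = 0.12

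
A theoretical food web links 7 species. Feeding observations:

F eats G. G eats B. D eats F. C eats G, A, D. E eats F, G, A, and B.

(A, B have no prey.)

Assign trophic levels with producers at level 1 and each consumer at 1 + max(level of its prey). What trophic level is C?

Trophic level 5

B is a producer → level 1.
G eats B → level 2.
F eats G → level 3.
D eats F → level 4.
C eats D (level 4); other prey at levels: A 1, G 2 → level 5.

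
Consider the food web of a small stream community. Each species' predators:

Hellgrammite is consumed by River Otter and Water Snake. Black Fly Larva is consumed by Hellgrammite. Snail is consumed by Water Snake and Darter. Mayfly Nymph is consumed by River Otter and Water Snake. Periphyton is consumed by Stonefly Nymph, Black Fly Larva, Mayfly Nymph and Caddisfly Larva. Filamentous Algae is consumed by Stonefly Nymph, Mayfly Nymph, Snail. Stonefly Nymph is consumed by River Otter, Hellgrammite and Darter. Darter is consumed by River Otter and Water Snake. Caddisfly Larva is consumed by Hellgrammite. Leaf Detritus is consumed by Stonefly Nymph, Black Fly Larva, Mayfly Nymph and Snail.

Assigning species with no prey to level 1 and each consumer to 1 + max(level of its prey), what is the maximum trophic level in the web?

Basal resources (level 1): Filamentous Algae, Periphyton, Leaf Detritus.
Filamentous Algae → Stonefly Nymph → Hellgrammite → Water Snake gives Water Snake level 4.
No species has a prey at level 4, so no species reaches level 5.

4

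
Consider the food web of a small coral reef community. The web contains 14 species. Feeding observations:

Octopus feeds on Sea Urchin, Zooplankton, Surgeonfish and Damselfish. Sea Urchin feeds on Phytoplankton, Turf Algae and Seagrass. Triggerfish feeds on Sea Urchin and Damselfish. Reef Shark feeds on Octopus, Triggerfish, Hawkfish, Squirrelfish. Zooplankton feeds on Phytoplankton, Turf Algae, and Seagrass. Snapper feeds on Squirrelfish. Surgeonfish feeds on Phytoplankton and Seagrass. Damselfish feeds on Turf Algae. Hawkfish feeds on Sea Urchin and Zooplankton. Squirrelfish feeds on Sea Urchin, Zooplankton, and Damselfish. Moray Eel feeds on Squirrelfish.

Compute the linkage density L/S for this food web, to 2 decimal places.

There are L = 26 links among S = 14 species.
L/S = 26/14 = 1.8571 ≈ 1.86.

L/S = 1.86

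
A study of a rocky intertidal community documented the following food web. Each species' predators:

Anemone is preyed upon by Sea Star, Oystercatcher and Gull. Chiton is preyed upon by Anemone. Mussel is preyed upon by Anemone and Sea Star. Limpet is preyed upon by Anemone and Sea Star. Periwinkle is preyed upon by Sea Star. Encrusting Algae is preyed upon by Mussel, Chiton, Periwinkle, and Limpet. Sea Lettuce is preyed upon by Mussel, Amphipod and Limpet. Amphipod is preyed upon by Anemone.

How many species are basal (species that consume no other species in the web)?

2

Basal species (no prey listed): Sea Lettuce, Encrusting Algae.
Count: 2.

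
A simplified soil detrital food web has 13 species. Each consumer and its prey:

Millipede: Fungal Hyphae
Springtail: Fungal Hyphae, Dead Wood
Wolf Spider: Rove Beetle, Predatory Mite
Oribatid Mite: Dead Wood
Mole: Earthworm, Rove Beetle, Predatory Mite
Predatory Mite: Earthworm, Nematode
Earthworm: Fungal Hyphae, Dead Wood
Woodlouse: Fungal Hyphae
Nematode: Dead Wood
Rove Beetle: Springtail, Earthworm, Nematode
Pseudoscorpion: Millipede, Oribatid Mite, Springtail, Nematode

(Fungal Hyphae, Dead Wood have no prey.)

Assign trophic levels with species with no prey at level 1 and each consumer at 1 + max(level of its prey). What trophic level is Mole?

Fungal Hyphae has no prey (basal) → level 1.
Springtail eats Fungal Hyphae (level 1); other prey at levels: Dead Wood 1 → level 2.
Rove Beetle eats Springtail (level 2); other prey at levels: Earthworm 2, Nematode 2 → level 3.
Mole eats Rove Beetle (level 3); other prey at levels: Earthworm 2, Predatory Mite 3 → level 4.

Trophic level 4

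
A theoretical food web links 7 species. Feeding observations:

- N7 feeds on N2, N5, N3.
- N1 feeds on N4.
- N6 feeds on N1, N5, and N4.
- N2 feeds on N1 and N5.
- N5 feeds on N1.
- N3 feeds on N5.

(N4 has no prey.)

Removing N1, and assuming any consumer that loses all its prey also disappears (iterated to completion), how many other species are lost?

Remove N1.
Round 1: N5 (all prey gone) → extinct.
Round 2: N2 (all prey gone), N3 (all prey gone) → extinct.
Round 3: N7 (all prey gone) → extinct.
No further losses. Total secondary extinctions: 4.

4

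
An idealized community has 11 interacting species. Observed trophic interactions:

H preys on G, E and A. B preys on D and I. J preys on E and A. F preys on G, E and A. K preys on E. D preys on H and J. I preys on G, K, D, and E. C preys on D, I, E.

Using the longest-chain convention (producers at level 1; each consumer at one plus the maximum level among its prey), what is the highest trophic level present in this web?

5

Producers (level 1): A, G, E.
A → H → D → I → C gives C level 5.
No species has a prey at level 5, so no species reaches level 6.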